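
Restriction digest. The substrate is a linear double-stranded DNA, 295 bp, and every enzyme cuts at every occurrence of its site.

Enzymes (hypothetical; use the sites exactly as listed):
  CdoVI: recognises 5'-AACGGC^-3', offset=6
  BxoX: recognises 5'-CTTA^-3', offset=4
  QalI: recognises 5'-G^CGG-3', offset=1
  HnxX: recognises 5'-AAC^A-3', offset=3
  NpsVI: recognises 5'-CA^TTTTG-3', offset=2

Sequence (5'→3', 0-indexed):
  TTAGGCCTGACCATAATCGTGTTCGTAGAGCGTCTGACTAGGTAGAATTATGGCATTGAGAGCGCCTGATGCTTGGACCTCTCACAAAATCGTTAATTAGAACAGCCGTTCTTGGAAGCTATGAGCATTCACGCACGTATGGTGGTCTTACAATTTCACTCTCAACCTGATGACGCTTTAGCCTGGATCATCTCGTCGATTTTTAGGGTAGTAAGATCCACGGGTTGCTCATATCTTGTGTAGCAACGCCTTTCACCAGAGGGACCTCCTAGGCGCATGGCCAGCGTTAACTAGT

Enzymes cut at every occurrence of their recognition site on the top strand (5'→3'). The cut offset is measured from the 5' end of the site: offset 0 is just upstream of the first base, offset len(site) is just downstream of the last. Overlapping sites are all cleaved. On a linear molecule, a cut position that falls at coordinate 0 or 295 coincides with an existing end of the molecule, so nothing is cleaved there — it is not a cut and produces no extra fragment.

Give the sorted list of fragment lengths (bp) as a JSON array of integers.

Per-enzyme occurrences:
  CdoVI (AACGGC, off=6): no sites
  BxoX CTTA/4: at [146] ⇒ [150]
  QalI (GCGG, off=1): no sites
  HnxX AACA/3: at [100] ⇒ [103]
  NpsVI (CATTTTG, off=2): no sites

All cut coordinates (distinct, sorted): [103, 150]

Fragments:
  [0,103): 103 bp
  [103,150): 47 bp
  [150,295): 145 bp

[47,103,145]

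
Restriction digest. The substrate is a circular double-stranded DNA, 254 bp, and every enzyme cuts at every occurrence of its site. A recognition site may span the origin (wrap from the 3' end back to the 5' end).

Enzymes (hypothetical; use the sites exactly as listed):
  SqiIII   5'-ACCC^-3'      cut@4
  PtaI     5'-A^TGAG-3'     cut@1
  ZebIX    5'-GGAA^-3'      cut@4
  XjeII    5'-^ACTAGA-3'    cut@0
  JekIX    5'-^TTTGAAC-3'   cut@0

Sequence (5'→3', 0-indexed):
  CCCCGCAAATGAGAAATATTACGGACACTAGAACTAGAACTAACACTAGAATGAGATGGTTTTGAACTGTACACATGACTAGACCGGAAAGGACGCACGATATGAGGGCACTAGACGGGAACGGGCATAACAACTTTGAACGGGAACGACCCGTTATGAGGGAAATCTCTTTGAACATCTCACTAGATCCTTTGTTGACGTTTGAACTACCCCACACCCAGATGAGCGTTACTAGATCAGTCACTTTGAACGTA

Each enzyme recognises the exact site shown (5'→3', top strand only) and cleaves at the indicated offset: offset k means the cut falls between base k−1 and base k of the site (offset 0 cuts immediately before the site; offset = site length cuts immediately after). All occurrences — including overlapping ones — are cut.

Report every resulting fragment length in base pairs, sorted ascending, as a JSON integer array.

[3,4,5,6,6,6,7,7,7,8,8,9,12,12,12,12,12,12,13,13,13,14,17,17,19]

Scan for sites:
  SqiIII ACCC/4: at [148, 208, 215, 253] ⇒ [3, 152, 212, 219]
  PtaI ATGAG/1: at [8, 50, 101, 155, 221] ⇒ [9, 51, 102, 156, 222]
  ZebIX GGAA/4: at [85, 117, 142, 160] ⇒ [89, 121, 146, 164]
  XjeII ACTAGA/0: at [26, 32, 44, 77, 109, 181, 230] ⇒ [26, 32, 44, 77, 109, 181, 230]
  JekIX TTTGAAC/0: at [60, 134, 169, 200, 244] ⇒ [60, 134, 169, 200, 244]

Pooled cuts: [3, 9, 26, 32, 44, 51, 60, 77, 89, 102, 109, 121, 134, 146, 152, 156, 164, 169, 181, 200, 212, 219, 222, 230, 244]

Fragment lengths:
  3→9: 6 bp
  9→26: 17 bp
  26→32: 6 bp
  32→44: 12 bp
  44→51: 7 bp
  51→60: 9 bp
  60→77: 17 bp
  77→89: 12 bp
  89→102: 13 bp
  102→109: 7 bp
  109→121: 12 bp
  121→134: 13 bp
  134→146: 12 bp
  146→152: 6 bp
  152→156: 4 bp
  156→164: 8 bp
  164→169: 5 bp
  169→181: 12 bp
  181→200: 19 bp
  200→212: 12 bp
  212→219: 7 bp
  219→222: 3 bp
  222→230: 8 bp
  230→244: 14 bp
  244→3 (wrap): 254-244+3 = 13 bp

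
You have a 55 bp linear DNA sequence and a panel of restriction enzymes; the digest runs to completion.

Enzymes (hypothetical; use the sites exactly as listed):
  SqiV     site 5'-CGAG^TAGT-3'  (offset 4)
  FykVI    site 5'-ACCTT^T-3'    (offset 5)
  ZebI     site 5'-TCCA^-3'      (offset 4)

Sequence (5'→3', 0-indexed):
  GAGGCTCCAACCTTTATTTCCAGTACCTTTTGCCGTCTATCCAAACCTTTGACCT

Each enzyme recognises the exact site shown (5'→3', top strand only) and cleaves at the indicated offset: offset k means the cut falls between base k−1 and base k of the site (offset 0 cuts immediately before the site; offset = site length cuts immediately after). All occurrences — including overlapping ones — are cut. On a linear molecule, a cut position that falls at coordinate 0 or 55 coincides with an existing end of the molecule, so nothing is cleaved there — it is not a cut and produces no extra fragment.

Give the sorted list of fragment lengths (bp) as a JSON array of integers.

Scan for sites:
  SqiV (CGAGTAGT, off=4): no sites
  FykVI (ACCTTT, off=5): starts [9, 24, 44] → cuts [14, 29, 49]
  ZebI (TCCA, off=4): starts [5, 18, 39] → cuts [9, 22, 43]

All cut coordinates (distinct, sorted): [9, 14, 22, 29, 43, 49]

Fragment lengths:
  [0,9): 9 bp
  [9,14): 5 bp
  [14,22): 8 bp
  [22,29): 7 bp
  [29,43): 14 bp
  [43,49): 6 bp
  [49,55): 6 bp

[5,6,6,7,8,9,14]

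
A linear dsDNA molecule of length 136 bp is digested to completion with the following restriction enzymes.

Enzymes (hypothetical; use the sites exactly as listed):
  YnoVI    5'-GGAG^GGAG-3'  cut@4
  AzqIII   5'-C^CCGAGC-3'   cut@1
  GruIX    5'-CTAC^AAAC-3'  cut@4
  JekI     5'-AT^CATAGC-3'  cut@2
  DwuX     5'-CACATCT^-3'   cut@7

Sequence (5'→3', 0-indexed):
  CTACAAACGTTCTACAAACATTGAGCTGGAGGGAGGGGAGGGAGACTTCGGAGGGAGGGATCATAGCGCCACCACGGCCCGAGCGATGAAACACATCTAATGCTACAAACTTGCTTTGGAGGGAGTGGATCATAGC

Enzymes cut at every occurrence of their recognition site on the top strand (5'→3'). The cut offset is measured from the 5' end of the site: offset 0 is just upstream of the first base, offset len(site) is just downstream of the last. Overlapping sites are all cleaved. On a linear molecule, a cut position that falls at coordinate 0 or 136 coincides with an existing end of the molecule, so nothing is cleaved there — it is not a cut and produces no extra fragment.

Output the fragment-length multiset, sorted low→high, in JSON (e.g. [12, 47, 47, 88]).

[4,6,8,8,9,9,11,13,15,16,17,20]

Site scan:
  YnoVI GGAGGGAG/4: at [27, 36, 49, 117] ⇒ [31, 40, 53, 121]
  AzqIII CCCGAGC/1: at [77] ⇒ [78]
  GruIX CTACAAAC/4: at [0, 11, 102] ⇒ [4, 15, 106]
  JekI ATCATAGC/2: at [59, 128] ⇒ [61, 130]
  DwuX CACATCT/7: at [91] ⇒ [98]

Pooled cuts: [4, 15, 31, 40, 53, 61, 78, 98, 106, 121, 130]

Fragments:
  [0,4): 4 bp
  [4,15): 11 bp
  [15,31): 16 bp
  [31,40): 9 bp
  [40,53): 13 bp
  [53,61): 8 bp
  [61,78): 17 bp
  [78,98): 20 bp
  [98,106): 8 bp
  [106,121): 15 bp
  [121,130): 9 bp
  [130,136): 6 bp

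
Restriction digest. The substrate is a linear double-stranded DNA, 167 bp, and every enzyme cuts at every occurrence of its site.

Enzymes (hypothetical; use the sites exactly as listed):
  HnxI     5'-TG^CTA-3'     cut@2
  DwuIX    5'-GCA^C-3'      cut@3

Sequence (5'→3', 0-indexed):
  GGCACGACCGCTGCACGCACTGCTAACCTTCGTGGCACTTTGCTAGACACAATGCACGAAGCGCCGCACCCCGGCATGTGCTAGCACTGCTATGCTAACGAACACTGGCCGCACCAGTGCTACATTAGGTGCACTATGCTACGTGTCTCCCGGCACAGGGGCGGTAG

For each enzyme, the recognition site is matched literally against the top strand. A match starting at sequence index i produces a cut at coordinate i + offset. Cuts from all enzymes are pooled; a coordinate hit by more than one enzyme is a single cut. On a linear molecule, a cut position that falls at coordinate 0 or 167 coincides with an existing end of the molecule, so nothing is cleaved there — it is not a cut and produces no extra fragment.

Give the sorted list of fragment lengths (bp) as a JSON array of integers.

Scan for sites:
  HnxI TGCTA/2: at [20, 40, 78, 87, 92, 117, 136] ⇒ [22, 42, 80, 89, 94, 119, 138]
  DwuIX GCAC/3: at [1, 12, 16, 34, 53, 65, 83, 110, 130, 152] ⇒ [4, 15, 19, 37, 56, 68, 86, 113, 133, 155]

All cut coordinates (distinct, sorted): [4, 15, 19, 22, 37, 42, 56, 68, 80, 86, 89, 94, 113, 119, 133, 138, 155]

Fragments:
  [0,4): 4 bp
  [4,15): 11 bp
  [15,19): 4 bp
  [19,22): 3 bp
  [22,37): 15 bp
  [37,42): 5 bp
  [42,56): 14 bp
  [56,68): 12 bp
  [68,80): 12 bp
  [80,86): 6 bp
  [86,89): 3 bp
  [89,94): 5 bp
  [94,113): 19 bp
  [113,119): 6 bp
  [119,133): 14 bp
  [133,138): 5 bp
  [138,155): 17 bp
  [155,167): 12 bp

[3,3,4,4,5,5,5,6,6,11,12,12,12,14,14,15,17,19]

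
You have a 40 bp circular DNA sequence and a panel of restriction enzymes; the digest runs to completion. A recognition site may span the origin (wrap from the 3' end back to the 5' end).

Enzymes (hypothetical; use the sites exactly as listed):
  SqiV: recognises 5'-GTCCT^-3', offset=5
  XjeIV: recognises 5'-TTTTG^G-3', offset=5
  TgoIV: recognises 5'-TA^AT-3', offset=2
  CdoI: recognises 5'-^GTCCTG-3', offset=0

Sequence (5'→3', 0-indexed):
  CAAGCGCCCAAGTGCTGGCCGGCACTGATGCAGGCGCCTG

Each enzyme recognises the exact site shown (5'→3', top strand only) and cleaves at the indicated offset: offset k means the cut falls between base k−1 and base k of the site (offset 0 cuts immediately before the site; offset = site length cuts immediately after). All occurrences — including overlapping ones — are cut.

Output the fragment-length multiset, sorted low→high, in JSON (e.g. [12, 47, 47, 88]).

Per-enzyme occurrences:
  SqiV (GTCCT, off=5): no sites
  XjeIV (TTTTGG, off=5): no sites
  TgoIV (TAAT, off=2): no sites
  CdoI (GTCCTG, off=0): no sites

All cut coordinates (distinct, sorted): ∅

Fragment lengths:
  no cuts → one circular fragment of 40 bp

[40]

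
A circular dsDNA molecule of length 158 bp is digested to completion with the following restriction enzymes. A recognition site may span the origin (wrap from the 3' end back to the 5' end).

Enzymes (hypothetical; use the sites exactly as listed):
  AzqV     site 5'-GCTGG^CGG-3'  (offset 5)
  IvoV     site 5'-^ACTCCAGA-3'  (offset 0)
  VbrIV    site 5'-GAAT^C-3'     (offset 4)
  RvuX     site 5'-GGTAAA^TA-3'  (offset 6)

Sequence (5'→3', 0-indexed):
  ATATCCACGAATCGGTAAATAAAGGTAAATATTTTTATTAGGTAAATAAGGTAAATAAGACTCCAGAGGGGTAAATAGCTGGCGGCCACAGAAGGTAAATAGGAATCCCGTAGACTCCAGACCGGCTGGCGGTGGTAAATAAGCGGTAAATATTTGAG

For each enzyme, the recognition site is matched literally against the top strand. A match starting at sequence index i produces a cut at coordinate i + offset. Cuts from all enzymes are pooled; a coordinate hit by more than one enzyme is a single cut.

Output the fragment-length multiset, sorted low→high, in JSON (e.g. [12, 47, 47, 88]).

[4,7,7,7,7,9,10,10,11,16,16,17,17,20]

Site scan:
  AzqV (GCTGGCGG, off=5): starts [77, 124] → cuts [82, 129]
  IvoV (ACTCCAGA, off=0): starts [59, 113] → cuts [59, 113]
  VbrIV (GAATC, off=4): starts [8, 102] → cuts [12, 106]
  RvuX (GGTAAATA, off=6): starts [13, 23, 40, 49, 69, 93, 133, 144] → cuts [19, 29, 46, 55, 75, 99, 139, 150]

Pooled cuts: [12, 19, 29, 46, 55, 59, 75, 82, 99, 106, 113, 129, 139, 150]

Fragments:
  12→19: 7 bp
  19→29: 10 bp
  29→46: 17 bp
  46→55: 9 bp
  55→59: 4 bp
  59→75: 16 bp
  75→82: 7 bp
  82→99: 17 bp
  99→106: 7 bp
  106→113: 7 bp
  113→129: 16 bp
  129→139: 10 bp
  139→150: 11 bp
  150→12 (wrap): 158-150+12 = 20 bp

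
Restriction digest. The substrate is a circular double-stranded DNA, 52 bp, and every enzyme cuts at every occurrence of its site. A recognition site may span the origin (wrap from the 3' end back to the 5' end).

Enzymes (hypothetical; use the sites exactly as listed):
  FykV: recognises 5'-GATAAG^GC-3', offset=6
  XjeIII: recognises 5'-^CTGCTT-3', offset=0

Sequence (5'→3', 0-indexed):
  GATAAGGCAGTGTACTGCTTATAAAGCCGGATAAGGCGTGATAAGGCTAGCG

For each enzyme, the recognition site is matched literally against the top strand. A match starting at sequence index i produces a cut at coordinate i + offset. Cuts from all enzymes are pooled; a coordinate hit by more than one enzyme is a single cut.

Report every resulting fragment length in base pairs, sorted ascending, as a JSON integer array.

Per-enzyme occurrences:
  FykV GATAAGGC/6: at [0, 29, 39] ⇒ [6, 35, 45]
  XjeIII CTGCTT/0: at [14] ⇒ [14]

All cut coordinates (distinct, sorted): [6, 14, 35, 45]

Fragment lengths:
  6→14: 8 bp
  14→35: 21 bp
  35→45: 10 bp
  45→6 (wrap): 52-45+6 = 13 bp

[8,10,13,21]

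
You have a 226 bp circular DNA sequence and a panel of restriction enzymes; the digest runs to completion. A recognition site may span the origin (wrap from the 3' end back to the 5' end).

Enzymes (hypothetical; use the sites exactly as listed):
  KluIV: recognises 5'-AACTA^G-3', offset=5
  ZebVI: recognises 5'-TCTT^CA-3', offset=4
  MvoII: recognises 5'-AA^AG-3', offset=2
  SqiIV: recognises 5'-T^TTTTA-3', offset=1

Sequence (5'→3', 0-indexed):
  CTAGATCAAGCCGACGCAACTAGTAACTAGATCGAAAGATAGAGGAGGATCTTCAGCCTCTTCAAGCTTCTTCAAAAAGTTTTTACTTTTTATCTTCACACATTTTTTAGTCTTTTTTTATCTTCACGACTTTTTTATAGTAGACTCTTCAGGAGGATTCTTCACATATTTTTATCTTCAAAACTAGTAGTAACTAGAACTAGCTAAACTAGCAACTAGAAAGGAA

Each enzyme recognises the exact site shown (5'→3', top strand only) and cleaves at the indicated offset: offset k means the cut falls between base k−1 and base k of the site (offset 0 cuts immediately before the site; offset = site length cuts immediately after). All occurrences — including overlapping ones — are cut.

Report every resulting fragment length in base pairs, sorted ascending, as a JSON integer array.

Scan for sites:
  KluIV AACTAG/5: at [17, 24, 181, 191, 197, 206, 213, 224] ⇒ [3, 22, 29, 186, 196, 202, 211, 218]
  ZebVI TCTTCA/4: at [49, 58, 68, 92, 120, 145, 158, 174] ⇒ [53, 62, 72, 96, 124, 149, 162, 178]
  MvoII AAAG/2: at [34, 75, 219] ⇒ [36, 77, 221]
  SqiIV TTTTTA/1: at [79, 86, 103, 114, 131, 168] ⇒ [80, 87, 104, 115, 132, 169]

Pooled cuts: [3, 22, 29, 36, 53, 62, 72, 77, 80, 87, 96, 104, 115, 124, 132, 149, 162, 169, 178, 186, 196, 202, 211, 218, 221]

Fragments:
  3→22: 19 bp
  22→29: 7 bp
  29→36: 7 bp
  36→53: 17 bp
  53→62: 9 bp
  62→72: 10 bp
  72→77: 5 bp
  77→80: 3 bp
  80→87: 7 bp
  87→96: 9 bp
  96→104: 8 bp
  104→115: 11 bp
  115→124: 9 bp
  124→132: 8 bp
  132→149: 17 bp
  149→162: 13 bp
  162→169: 7 bp
  169→178: 9 bp
  178→186: 8 bp
  186→196: 10 bp
  196→202: 6 bp
  202→211: 9 bp
  211→218: 7 bp
  218→221: 3 bp
  221→3 (wrap): 226-221+3 = 8 bp

[3,3,5,6,7,7,7,7,7,8,8,8,8,9,9,9,9,9,10,10,11,13,17,17,19]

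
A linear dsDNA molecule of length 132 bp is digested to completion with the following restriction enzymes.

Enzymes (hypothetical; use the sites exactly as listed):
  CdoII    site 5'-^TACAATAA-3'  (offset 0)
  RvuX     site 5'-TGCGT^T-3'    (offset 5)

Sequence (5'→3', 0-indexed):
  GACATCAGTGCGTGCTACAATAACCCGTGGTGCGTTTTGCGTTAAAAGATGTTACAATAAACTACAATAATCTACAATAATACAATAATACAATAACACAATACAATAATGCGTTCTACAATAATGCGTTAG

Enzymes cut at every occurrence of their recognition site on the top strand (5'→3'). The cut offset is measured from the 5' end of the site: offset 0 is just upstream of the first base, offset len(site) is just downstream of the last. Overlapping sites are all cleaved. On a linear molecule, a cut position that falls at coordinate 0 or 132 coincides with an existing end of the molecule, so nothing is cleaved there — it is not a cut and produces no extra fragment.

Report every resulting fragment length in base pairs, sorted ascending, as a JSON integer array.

Per-enzyme occurrences:
  CdoII TACAATAA/0: at [15, 52, 62, 72, 80, 88, 101, 116] ⇒ [15, 52, 62, 72, 80, 88, 101, 116]
  RvuX TGCGTT/5: at [30, 37, 109, 124] ⇒ [35, 42, 114, 129]

All cut coordinates (distinct, sorted): [15, 35, 42, 52, 62, 72, 80, 88, 101, 114, 116, 129]

Fragments:
  [0,15): 15 bp
  [15,35): 20 bp
  [35,42): 7 bp
  [42,52): 10 bp
  [52,62): 10 bp
  [62,72): 10 bp
  [72,80): 8 bp
  [80,88): 8 bp
  [88,101): 13 bp
  [101,114): 13 bp
  [114,116): 2 bp
  [116,129): 13 bp
  [129,132): 3 bp

[2,3,7,8,8,10,10,10,13,13,13,15,20]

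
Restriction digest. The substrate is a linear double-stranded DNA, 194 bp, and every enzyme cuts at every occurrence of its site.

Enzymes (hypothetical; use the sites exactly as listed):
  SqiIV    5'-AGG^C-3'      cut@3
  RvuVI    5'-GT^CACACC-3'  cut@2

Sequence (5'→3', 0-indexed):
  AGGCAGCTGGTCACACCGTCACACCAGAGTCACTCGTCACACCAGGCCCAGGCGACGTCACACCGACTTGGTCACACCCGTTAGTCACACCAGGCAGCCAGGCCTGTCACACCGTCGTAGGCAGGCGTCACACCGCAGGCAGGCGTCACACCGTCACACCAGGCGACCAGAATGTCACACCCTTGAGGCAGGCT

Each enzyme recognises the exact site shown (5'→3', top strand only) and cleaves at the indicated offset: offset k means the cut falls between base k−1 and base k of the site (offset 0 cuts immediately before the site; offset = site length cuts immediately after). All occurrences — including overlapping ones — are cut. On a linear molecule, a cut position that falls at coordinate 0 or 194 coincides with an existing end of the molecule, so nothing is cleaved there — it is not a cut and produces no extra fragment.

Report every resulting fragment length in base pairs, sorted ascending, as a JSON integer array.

Scan for sites:
  SqiIV (AGGC, off=3): starts [0, 43, 49, 91, 99, 118, 122, 136, 140, 160, 185, 189] → cuts [3, 46, 52, 94, 102, 121, 125, 139, 143, 163, 188, 192]
  RvuVI (GTCACACC, off=2): starts [9, 17, 35, 56, 70, 83, 105, 126, 144, 152, 173] → cuts [11, 19, 37, 58, 72, 85, 107, 128, 146, 154, 175]

Pooled cuts: [3, 11, 19, 37, 46, 52, 58, 72, 85, 94, 102, 107, 121, 125, 128, 139, 143, 146, 154, 163, 175, 188, 192]

Fragment lengths:
  [0,3): 3 bp
  [3,11): 8 bp
  [11,19): 8 bp
  [19,37): 18 bp
  [37,46): 9 bp
  [46,52): 6 bp
  [52,58): 6 bp
  [58,72): 14 bp
  [72,85): 13 bp
  [85,94): 9 bp
  [94,102): 8 bp
  [102,107): 5 bp
  [107,121): 14 bp
  [121,125): 4 bp
  [125,128): 3 bp
  [128,139): 11 bp
  [139,143): 4 bp
  [143,146): 3 bp
  [146,154): 8 bp
  [154,163): 9 bp
  [163,175): 12 bp
  [175,188): 13 bp
  [188,192): 4 bp
  [192,194): 2 bp

[2,3,3,3,4,4,4,5,6,6,8,8,8,8,9,9,9,11,12,13,13,14,14,18]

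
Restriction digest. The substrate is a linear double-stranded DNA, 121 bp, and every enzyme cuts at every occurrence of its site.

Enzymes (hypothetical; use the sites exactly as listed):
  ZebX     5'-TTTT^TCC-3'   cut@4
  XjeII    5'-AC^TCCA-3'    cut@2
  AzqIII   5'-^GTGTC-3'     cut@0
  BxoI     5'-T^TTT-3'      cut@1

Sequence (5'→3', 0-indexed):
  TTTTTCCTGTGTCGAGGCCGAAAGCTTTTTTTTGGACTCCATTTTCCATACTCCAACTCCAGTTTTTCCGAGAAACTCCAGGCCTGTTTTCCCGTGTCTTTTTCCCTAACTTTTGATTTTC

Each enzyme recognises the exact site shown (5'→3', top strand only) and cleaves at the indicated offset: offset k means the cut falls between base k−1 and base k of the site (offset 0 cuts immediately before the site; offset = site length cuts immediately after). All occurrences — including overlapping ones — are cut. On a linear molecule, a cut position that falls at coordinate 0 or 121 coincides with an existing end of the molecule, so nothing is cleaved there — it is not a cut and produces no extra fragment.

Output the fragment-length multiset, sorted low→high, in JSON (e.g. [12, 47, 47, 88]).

[1,1,1,1,1,1,1,1,2,2,2,4,4,5,6,6,6,6,6,7,9,9,10,11,18]

Scan for sites:
  ZebX (TTTTTCC, off=4): starts [0, 62, 98] → cuts [4, 66, 102]
  XjeII (ACTCCA, off=2): starts [35, 49, 55, 74] → cuts [37, 51, 57, 76]
  AzqIII (GTGTC, off=0): starts [8, 93] → cuts [8, 93]
  BxoI (TTTT, off=1): starts [0, 1, 25, 26, 27, 28, 29, 41, 62, 63, 86, 98, 99, 110, 116] → cuts [1, 2, 26, 27, 28, 29, 30, 42, 63, 64, 87, 99, 100, 111, 117]

Pooled cuts: [1, 2, 4, 8, 26, 27, 28, 29, 30, 37, 42, 51, 57, 63, 64, 66, 76, 87, 93, 99, 100, 102, 111, 117]

Fragments:
  [0,1): 1 bp
  [1,2): 1 bp
  [2,4): 2 bp
  [4,8): 4 bp
  [8,26): 18 bp
  [26,27): 1 bp
  [27,28): 1 bp
  [28,29): 1 bp
  [29,30): 1 bp
  [30,37): 7 bp
  [37,42): 5 bp
  [42,51): 9 bp
  [51,57): 6 bp
  [57,63): 6 bp
  [63,64): 1 bp
  [64,66): 2 bp
  [66,76): 10 bp
  [76,87): 11 bp
  [87,93): 6 bp
  [93,99): 6 bp
  [99,100): 1 bp
  [100,102): 2 bp
  [102,111): 9 bp
  [111,117): 6 bp
  [117,121): 4 bp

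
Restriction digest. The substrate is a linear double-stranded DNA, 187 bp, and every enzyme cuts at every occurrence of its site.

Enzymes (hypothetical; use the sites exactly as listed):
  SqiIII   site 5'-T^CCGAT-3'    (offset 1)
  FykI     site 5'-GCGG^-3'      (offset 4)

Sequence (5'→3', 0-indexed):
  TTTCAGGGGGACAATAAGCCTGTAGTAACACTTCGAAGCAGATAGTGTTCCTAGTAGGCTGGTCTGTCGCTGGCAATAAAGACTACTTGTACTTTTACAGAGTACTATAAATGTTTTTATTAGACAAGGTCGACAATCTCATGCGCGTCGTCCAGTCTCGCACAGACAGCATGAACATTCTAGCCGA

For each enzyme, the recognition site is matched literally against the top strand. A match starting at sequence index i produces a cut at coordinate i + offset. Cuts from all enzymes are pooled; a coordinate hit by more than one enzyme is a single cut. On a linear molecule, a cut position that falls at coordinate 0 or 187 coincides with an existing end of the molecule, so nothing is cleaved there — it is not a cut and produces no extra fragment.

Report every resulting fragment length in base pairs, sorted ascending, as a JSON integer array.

[187]

Site scan:
  SqiIII (TCCGAT, off=1): no sites
  FykI (GCGG, off=4): no sites

Pooled cuts: ∅

Fragments:
  no cuts → one linear fragment of 187 bp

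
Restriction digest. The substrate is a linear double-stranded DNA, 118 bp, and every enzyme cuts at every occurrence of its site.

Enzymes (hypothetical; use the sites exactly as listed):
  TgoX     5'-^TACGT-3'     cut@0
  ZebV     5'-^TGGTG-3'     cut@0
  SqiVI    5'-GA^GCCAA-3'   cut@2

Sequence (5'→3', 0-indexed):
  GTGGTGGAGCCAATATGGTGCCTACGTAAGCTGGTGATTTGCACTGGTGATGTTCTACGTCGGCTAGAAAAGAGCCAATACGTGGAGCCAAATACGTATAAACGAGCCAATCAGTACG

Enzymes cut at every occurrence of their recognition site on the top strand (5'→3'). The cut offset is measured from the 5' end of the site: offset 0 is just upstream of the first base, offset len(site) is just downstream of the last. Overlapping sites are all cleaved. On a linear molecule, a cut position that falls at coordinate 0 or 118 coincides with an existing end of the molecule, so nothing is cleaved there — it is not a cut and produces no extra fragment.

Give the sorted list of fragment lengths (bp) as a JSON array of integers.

Scan for sites:
  TgoX (TACGT, off=0): starts [22, 55, 78, 92] → cuts [22, 55, 78, 92]
  ZebV (TGGTG, off=0): starts [1, 15, 31, 44] → cuts [1, 15, 31, 44]
  SqiVI (GAGCCAA, off=2): starts [6, 71, 84, 103] → cuts [8, 73, 86, 105]

All cut coordinates (distinct, sorted): [1, 8, 15, 22, 31, 44, 55, 73, 78, 86, 92, 105]

Fragment lengths:
  [0,1): 1 bp
  [1,8): 7 bp
  [8,15): 7 bp
  [15,22): 7 bp
  [22,31): 9 bp
  [31,44): 13 bp
  [44,55): 11 bp
  [55,73): 18 bp
  [73,78): 5 bp
  [78,86): 8 bp
  [86,92): 6 bp
  [92,105): 13 bp
  [105,118): 13 bp

[1,5,6,7,7,7,8,9,11,13,13,13,18]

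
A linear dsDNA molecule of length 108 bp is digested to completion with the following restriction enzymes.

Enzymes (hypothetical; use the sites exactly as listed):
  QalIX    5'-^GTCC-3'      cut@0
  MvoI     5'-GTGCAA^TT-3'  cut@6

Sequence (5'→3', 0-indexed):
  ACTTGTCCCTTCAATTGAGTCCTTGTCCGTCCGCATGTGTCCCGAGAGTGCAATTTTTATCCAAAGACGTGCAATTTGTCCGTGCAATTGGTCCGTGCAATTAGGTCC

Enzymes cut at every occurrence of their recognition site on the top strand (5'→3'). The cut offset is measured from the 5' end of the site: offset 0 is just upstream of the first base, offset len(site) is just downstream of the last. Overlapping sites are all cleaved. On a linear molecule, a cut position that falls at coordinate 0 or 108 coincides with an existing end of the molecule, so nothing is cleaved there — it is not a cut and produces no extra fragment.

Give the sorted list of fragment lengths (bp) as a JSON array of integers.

Site scan:
  QalIX GTCC/0: at [4, 18, 24, 28, 38, 77, 90, 104] ⇒ [4, 18, 24, 28, 38, 77, 90, 104]
  MvoI GTGCAATT/6: at [47, 68, 81, 94] ⇒ [53, 74, 87, 100]

Pooled cuts: [4, 18, 24, 28, 38, 53, 74, 77, 87, 90, 100, 104]

Fragment lengths:
  [0,4): 4 bp
  [4,18): 14 bp
  [18,24): 6 bp
  [24,28): 4 bp
  [28,38): 10 bp
  [38,53): 15 bp
  [53,74): 21 bp
  [74,77): 3 bp
  [77,87): 10 bp
  [87,90): 3 bp
  [90,100): 10 bp
  [100,104): 4 bp
  [104,108): 4 bp

[3,3,4,4,4,4,6,10,10,10,14,15,21]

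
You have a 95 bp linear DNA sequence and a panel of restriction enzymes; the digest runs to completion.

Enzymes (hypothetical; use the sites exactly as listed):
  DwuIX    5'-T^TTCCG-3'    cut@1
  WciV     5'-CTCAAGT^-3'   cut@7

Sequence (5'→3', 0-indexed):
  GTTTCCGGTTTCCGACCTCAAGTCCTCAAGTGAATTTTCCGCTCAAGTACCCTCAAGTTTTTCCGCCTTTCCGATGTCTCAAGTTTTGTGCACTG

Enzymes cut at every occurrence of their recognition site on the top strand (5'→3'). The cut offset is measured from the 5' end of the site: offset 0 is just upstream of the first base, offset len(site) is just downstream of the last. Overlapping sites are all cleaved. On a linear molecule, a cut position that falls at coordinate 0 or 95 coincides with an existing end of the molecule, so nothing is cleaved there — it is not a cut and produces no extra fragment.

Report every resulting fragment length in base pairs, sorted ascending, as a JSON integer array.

Scan for sites:
  DwuIX TTTCCG/1: at [1, 8, 35, 59, 67] ⇒ [2, 9, 36, 60, 68]
  WciV CTCAAGT/7: at [16, 24, 41, 51, 77] ⇒ [23, 31, 48, 58, 84]

Pooled cuts: [2, 9, 23, 31, 36, 48, 58, 60, 68, 84]

Fragments:
  [0,2): 2 bp
  [2,9): 7 bp
  [9,23): 14 bp
  [23,31): 8 bp
  [31,36): 5 bp
  [36,48): 12 bp
  [48,58): 10 bp
  [58,60): 2 bp
  [60,68): 8 bp
  [68,84): 16 bp
  [84,95): 11 bp

[2,2,5,7,8,8,10,11,12,14,16]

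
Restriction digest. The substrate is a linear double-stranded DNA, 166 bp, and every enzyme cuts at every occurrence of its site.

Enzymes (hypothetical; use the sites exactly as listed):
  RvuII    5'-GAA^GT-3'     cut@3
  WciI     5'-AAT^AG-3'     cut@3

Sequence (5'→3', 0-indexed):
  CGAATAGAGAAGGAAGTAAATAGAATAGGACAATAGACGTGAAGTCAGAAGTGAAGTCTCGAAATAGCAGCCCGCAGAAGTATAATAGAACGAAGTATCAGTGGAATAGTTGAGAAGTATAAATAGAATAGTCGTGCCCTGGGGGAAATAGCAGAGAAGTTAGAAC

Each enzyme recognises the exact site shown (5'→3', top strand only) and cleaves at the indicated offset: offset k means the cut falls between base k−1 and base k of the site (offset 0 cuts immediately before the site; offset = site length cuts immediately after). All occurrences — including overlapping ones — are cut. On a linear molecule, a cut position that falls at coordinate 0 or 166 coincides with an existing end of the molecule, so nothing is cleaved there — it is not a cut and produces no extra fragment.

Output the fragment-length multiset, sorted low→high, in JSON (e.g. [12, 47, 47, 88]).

[5,5,5,5,6,7,7,8,8,8,8,9,9,9,10,10,13,14,20]

Site scan:
  RvuII GAAGT/3: at [12, 40, 47, 52, 76, 91, 113, 155] ⇒ [15, 43, 50, 55, 79, 94, 116, 158]
  WciI AATAG/3: at [2, 18, 23, 31, 62, 83, 104, 121, 126, 146] ⇒ [5, 21, 26, 34, 65, 86, 107, 124, 129, 149]

All cut coordinates (distinct, sorted): [5, 15, 21, 26, 34, 43, 50, 55, 65, 79, 86, 94, 107, 116, 124, 129, 149, 158]

Fragments:
  [0,5): 5 bp
  [5,15): 10 bp
  [15,21): 6 bp
  [21,26): 5 bp
  [26,34): 8 bp
  [34,43): 9 bp
  [43,50): 7 bp
  [50,55): 5 bp
  [55,65): 10 bp
  [65,79): 14 bp
  [79,86): 7 bp
  [86,94): 8 bp
  [94,107): 13 bp
  [107,116): 9 bp
  [116,124): 8 bp
  [124,129): 5 bp
  [129,149): 20 bp
  [149,158): 9 bp
  [158,166): 8 bp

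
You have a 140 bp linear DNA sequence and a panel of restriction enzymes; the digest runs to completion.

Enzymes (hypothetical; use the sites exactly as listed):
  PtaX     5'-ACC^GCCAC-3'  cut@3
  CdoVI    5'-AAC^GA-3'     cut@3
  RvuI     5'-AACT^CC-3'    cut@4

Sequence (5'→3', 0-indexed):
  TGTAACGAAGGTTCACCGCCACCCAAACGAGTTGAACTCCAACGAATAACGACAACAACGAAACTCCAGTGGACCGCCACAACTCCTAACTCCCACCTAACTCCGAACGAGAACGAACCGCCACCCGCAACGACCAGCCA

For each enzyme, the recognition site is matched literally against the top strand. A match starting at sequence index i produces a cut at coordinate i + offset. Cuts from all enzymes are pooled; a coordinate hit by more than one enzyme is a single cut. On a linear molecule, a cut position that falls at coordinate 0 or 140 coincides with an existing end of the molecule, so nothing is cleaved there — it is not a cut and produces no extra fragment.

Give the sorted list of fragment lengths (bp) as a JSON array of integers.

Scan for sites:
  PtaX ACCGCCAC/3: at [14, 72, 116] ⇒ [17, 75, 119]
  CdoVI AACGA/3: at [3, 25, 40, 47, 56, 105, 111, 128] ⇒ [6, 28, 43, 50, 59, 108, 114, 131]
  RvuI AACTCC/4: at [34, 61, 80, 87, 98] ⇒ [38, 65, 84, 91, 102]

Pooled cuts: [6, 17, 28, 38, 43, 50, 59, 65, 75, 84, 91, 102, 108, 114, 119, 131]

Fragment lengths:
  [0,6): 6 bp
  [6,17): 11 bp
  [17,28): 11 bp
  [28,38): 10 bp
  [38,43): 5 bp
  [43,50): 7 bp
  [50,59): 9 bp
  [59,65): 6 bp
  [65,75): 10 bp
  [75,84): 9 bp
  [84,91): 7 bp
  [91,102): 11 bp
  [102,108): 6 bp
  [108,114): 6 bp
  [114,119): 5 bp
  [119,131): 12 bp
  [131,140): 9 bp

[5,5,6,6,6,6,7,7,9,9,9,10,10,11,11,11,12]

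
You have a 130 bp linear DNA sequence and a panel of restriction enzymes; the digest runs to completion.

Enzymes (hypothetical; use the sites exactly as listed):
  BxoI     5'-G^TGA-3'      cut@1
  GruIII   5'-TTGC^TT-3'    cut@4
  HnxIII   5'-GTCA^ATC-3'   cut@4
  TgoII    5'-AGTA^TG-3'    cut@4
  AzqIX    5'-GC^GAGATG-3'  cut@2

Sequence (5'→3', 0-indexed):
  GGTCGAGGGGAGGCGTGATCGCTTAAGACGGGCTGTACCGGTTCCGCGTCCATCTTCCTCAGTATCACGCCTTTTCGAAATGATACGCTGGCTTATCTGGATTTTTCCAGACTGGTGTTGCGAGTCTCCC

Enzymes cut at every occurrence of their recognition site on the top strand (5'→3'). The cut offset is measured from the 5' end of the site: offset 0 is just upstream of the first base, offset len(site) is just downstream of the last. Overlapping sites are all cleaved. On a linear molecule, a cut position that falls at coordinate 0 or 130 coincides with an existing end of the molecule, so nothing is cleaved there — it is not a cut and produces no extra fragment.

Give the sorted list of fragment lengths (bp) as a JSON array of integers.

[15,115]

Site scan:
  BxoI GTGA/1: at [14] ⇒ [15]
  GruIII (TTGCTT, off=4): no sites
  HnxIII (GTCAATC, off=4): no sites
  TgoII (AGTATG, off=4): no sites
  AzqIX (GCGAGATG, off=2): no sites

All cut coordinates (distinct, sorted): [15]

Fragment lengths:
  [0,15): 15 bp
  [15,130): 115 bp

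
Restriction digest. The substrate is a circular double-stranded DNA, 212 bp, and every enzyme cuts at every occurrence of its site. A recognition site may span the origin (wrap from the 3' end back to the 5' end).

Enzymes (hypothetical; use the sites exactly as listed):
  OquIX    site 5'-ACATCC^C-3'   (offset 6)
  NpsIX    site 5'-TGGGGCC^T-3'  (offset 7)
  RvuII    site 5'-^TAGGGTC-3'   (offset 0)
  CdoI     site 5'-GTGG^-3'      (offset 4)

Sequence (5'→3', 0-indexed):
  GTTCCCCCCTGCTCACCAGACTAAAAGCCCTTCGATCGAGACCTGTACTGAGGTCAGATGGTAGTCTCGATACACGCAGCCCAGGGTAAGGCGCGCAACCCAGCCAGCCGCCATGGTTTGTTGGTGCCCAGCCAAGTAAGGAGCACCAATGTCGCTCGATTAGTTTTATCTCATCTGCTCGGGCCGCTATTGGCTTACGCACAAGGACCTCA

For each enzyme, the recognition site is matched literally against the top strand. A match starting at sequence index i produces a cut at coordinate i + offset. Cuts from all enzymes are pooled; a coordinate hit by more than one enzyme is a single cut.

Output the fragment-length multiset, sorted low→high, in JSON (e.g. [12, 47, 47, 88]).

[212]

Site scan:
  OquIX (ACATCCC, off=6): no sites
  NpsIX (TGGGGCCT, off=7): no sites
  RvuII (TAGGGTC, off=0): no sites
  CdoI (GTGG, off=4): no sites

All cut coordinates (distinct, sorted): ∅

Fragment lengths:
  no cuts → one circular fragment of 212 bp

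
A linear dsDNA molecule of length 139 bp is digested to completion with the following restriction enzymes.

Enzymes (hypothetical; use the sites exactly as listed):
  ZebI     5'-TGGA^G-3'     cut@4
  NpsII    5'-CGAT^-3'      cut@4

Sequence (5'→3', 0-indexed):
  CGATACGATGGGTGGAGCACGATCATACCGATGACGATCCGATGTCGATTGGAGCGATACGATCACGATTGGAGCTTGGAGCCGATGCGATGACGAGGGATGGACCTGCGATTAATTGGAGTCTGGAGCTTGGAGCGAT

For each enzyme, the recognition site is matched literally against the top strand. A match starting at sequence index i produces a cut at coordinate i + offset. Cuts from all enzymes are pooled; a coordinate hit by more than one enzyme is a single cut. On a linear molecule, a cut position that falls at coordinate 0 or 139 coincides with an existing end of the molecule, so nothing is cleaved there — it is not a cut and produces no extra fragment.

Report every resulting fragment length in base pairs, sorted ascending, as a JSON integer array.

[4,4,4,5,5,5,5,5,5,6,6,6,6,7,7,7,7,7,8,9,21]

Scan for sites:
  ZebI TGGAG/4: at [12, 49, 69, 76, 116, 123, 130] ⇒ [16, 53, 73, 80, 120, 127, 134]
  NpsII CGAT/4: at [0, 5, 19, 28, 34, 39, 45, 54, 59, 65, 82, 87, 108, 135] ⇒ [4, 9, 23, 32, 38, 43, 49, 58, 63, 69, 86, 91, 112] (position 139 is a terminus of the linear molecule — no cut)

Pooled cuts: [4, 9, 16, 23, 32, 38, 43, 49, 53, 58, 63, 69, 73, 80, 86, 91, 112, 120, 127, 134]

Fragments:
  [0,4): 4 bp
  [4,9): 5 bp
  [9,16): 7 bp
  [16,23): 7 bp
  [23,32): 9 bp
  [32,38): 6 bp
  [38,43): 5 bp
  [43,49): 6 bp
  [49,53): 4 bp
  [53,58): 5 bp
  [58,63): 5 bp
  [63,69): 6 bp
  [69,73): 4 bp
  [73,80): 7 bp
  [80,86): 6 bp
  [86,91): 5 bp
  [91,112): 21 bp
  [112,120): 8 bp
  [120,127): 7 bp
  [127,134): 7 bp
  [134,139): 5 bp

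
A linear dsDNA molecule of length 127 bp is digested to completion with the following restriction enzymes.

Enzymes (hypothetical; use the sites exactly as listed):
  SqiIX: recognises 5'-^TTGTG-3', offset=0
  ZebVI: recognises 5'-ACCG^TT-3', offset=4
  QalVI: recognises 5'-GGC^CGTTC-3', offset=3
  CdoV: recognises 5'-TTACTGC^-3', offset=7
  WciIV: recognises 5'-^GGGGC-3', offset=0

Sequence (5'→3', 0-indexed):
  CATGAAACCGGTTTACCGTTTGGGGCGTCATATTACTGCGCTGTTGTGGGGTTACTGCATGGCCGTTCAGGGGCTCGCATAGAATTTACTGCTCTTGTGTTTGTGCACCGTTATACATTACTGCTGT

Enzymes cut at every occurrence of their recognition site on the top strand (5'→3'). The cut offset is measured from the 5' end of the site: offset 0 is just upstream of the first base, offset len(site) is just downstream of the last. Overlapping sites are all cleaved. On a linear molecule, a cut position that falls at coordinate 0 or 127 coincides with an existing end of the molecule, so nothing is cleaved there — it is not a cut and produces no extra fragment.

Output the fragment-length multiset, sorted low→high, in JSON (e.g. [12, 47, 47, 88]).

[2,3,3,4,5,6,6,10,14,15,18,18,23]

Site scan:
  SqiIX (TTGTG, off=0): starts [43, 94, 100] → cuts [43, 94, 100]
  ZebVI (ACCGTT, off=4): starts [14, 106] → cuts [18, 110]
  QalVI (GGCCGTTC, off=3): starts [60] → cuts [63]
  CdoV (TTACTGC, off=7): starts [32, 51, 85, 117] → cuts [39, 58, 92, 124]
  WciIV (GGGGC, off=0): starts [21, 69] → cuts [21, 69]

Pooled cuts: [18, 21, 39, 43, 58, 63, 69, 92, 94, 100, 110, 124]

Fragments:
  [0,18): 18 bp
  [18,21): 3 bp
  [21,39): 18 bp
  [39,43): 4 bp
  [43,58): 15 bp
  [58,63): 5 bp
  [63,69): 6 bp
  [69,92): 23 bp
  [92,94): 2 bp
  [94,100): 6 bp
  [100,110): 10 bp
  [110,124): 14 bp
  [124,127): 3 bp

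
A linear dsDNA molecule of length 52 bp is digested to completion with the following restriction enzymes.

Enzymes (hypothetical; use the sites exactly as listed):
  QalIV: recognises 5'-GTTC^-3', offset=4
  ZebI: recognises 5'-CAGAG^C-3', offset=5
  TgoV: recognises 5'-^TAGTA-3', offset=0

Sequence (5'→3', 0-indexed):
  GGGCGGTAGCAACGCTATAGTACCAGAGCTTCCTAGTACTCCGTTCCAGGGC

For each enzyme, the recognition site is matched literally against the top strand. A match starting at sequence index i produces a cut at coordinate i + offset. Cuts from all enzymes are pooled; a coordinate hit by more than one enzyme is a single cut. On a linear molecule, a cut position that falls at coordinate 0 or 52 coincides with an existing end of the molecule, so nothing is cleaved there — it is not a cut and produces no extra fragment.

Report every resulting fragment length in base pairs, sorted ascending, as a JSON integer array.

[5,6,11,13,17]

Scan for sites:
  QalIV (GTTC, off=4): starts [42] → cuts [46]
  ZebI (CAGAGC, off=5): starts [23] → cuts [28]
  TgoV (TAGTA, off=0): starts [17, 33] → cuts [17, 33]

All cut coordinates (distinct, sorted): [17, 28, 33, 46]

Fragment lengths:
  [0,17): 17 bp
  [17,28): 11 bp
  [28,33): 5 bp
  [33,46): 13 bp
  [46,52): 6 bp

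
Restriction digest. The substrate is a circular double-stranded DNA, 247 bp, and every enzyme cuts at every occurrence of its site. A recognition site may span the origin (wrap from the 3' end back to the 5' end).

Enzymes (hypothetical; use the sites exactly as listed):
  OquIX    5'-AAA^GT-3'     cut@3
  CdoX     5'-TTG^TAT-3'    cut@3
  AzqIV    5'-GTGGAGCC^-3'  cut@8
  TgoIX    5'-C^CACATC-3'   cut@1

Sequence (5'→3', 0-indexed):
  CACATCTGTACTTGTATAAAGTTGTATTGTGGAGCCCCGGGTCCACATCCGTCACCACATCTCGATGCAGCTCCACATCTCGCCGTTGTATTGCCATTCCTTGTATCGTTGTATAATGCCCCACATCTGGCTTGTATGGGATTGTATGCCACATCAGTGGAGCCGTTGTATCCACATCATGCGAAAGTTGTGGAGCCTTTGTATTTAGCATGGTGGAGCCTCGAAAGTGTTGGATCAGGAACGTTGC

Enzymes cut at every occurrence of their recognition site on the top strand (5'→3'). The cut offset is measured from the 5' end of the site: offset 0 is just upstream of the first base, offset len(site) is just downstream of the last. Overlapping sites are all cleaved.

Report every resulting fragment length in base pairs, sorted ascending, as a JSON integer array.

[4,4,4,4,5,6,6,7,8,10,10,11,12,12,13,14,14,15,15,15,18,19,21]

Site scan:
  OquIX AAAGT/3: at [17, 183, 223] ⇒ [20, 186, 226]
  CdoX TTGTAT/3: at [11, 21, 85, 100, 108, 131, 141, 165, 198] ⇒ [14, 24, 88, 103, 111, 134, 144, 168, 201]
  AzqIV GTGGAGCC/8: at [28, 156, 189, 212] ⇒ [36, 164, 197, 220]
  TgoIX CCACATC/1: at [42, 54, 72, 120, 148, 171, 246] ⇒ [0, 43, 55, 73, 121, 149, 172]

All cut coordinates (distinct, sorted): [0, 14, 20, 24, 36, 43, 55, 73, 88, 103, 111, 121, 134, 144, 149, 164, 168, 172, 186, 197, 201, 220, 226]

Fragments:
  0→14: 14 bp
  14→20: 6 bp
  20→24: 4 bp
  24→36: 12 bp
  36→43: 7 bp
  43→55: 12 bp
  55→73: 18 bp
  73→88: 15 bp
  88→103: 15 bp
  103→111: 8 bp
  111→121: 10 bp
  121→134: 13 bp
  134→144: 10 bp
  144→149: 5 bp
  149→164: 15 bp
  164→168: 4 bp
  168→172: 4 bp
  172→186: 14 bp
  186→197: 11 bp
  197→201: 4 bp
  201→220: 19 bp
  220→226: 6 bp
  226→0 (wrap): 247-226+0 = 21 bp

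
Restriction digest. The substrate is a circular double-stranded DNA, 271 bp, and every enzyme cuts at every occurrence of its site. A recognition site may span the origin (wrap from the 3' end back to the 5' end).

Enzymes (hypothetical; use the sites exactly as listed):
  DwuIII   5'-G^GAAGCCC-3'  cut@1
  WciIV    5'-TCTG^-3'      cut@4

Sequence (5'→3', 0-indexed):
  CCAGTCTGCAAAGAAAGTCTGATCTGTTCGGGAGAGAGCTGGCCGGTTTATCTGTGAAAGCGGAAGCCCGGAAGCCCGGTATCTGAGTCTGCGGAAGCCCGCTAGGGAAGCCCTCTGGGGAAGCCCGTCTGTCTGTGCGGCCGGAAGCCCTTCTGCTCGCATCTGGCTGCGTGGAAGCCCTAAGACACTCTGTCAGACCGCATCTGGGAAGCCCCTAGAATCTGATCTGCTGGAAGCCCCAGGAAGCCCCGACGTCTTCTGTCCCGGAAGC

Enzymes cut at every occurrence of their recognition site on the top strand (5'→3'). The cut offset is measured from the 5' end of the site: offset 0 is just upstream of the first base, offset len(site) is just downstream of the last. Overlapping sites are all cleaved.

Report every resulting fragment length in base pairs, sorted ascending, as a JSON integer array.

[1,2,2,3,4,5,5,5,6,8,8,8,8,10,10,11,12,12,13,13,13,14,15,17,19,19,28]

Scan for sites:
  DwuIII GGAAGCCC/1: at [61, 69, 92, 105, 118, 142, 172, 206, 231, 241, 265] ⇒ [62, 70, 93, 106, 119, 143, 173, 207, 232, 242, 266]
  WciIV TCTG/4: at [4, 17, 22, 50, 81, 87, 113, 127, 131, 151, 161, 188, 202, 220, 225, 257] ⇒ [8, 21, 26, 54, 85, 91, 117, 131, 135, 155, 165, 192, 206, 224, 229, 261]

Pooled cuts: [8, 21, 26, 54, 62, 70, 85, 91, 93, 106, 117, 119, 131, 135, 143, 155, 165, 173, 192, 206, 207, 224, 229, 232, 242, 261, 266]

Fragment lengths:
  8→21: 13 bp
  21→26: 5 bp
  26→54: 28 bp
  54→62: 8 bp
  62→70: 8 bp
  70→85: 15 bp
  85→91: 6 bp
  91→93: 2 bp
  93→106: 13 bp
  106→117: 11 bp
  117→119: 2 bp
  119→131: 12 bp
  131→135: 4 bp
  135→143: 8 bp
  143→155: 12 bp
  155→165: 10 bp
  165→173: 8 bp
  173→192: 19 bp
  192→206: 14 bp
  206→207: 1 bp
  207→224: 17 bp
  224→229: 5 bp
  229→232: 3 bp
  232→242: 10 bp
  242→261: 19 bp
  261→266: 5 bp
  266→8 (wrap): 271-266+8 = 13 bp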